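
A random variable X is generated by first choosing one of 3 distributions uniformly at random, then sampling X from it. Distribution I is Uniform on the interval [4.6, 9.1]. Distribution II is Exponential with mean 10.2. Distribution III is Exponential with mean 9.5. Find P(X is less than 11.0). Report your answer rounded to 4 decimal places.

0.7819

Conditional on each component, P(X < 11.0): I: 1; II: 0.659871; III: 0.685853.
By total probability, P(X < 11.0) = 0.333333·1 + 0.333333·0.659871 + 0.333333·0.685853 = 0.781908.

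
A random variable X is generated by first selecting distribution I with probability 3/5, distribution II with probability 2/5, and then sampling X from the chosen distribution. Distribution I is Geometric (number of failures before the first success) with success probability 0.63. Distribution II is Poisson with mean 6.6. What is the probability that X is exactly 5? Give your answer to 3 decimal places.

0.059

Conditional on each component, P(X = 5): I: 0.00436867; II: 0.141969.
By total probability, P(X = 5) = 0.6·0.00436867 + 0.4·0.141969 = 0.059409.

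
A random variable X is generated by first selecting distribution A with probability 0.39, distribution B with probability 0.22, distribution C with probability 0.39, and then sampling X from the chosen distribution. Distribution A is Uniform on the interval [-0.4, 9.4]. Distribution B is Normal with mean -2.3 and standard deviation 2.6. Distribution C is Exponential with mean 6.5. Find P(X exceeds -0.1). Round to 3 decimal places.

0.812

Conditional on each component, P(X > -0.1): A: 0.969388; B: 0.198733; C: 1.
By total probability, P(X > -0.1) = 0.39·0.969388 + 0.22·0.198733 + 0.39·1 = 0.811783.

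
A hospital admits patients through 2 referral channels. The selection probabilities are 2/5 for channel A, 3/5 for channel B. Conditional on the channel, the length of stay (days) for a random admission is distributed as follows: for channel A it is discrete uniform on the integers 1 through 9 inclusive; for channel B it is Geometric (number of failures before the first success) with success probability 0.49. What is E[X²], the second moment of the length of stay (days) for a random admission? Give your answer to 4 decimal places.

14.5911

For each component E[X²] = Var + (mean)², giving A: 31.6667; B: 3.20741.
Overall E[X²] = 0.4·31.6667 + 0.6·3.20741 = 14.5911.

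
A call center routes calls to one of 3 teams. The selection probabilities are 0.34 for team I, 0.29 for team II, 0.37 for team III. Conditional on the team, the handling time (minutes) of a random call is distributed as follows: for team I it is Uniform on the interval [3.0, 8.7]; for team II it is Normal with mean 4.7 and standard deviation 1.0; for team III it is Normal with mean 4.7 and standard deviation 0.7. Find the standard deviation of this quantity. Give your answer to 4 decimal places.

1.2995

Per component, I: μ=5.85, E[X²]=36.93; II: μ=4.7, E[X²]=23.09; III: μ=4.7, E[X²]=22.58.
E[X] = 0.34·5.85 + 0.29·4.7 + 0.37·4.7 = 5.091.
E[X²] = 0.34·36.93 + 0.29·23.09 + 0.37·22.58 = 27.6069.
Var(X) = E[X²] − (E[X])² = 27.6069 − 25.9183 = 1.68862.
SD(X) = √1.68862 = 1.29947.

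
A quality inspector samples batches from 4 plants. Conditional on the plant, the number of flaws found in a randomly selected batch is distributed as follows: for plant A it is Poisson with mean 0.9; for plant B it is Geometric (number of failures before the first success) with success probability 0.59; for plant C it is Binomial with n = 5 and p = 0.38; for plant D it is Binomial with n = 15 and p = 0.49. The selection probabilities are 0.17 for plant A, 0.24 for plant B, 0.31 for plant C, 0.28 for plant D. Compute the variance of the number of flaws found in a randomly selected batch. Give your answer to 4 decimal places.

Per component, A: μ=0.9, E[X²]=1.71; B: μ=0.694915, E[X²]=1.66073; C: μ=1.9, E[X²]=4.788; D: μ=7.35, E[X²]=57.771.
E[X] = 0.17·0.9 + 0.24·0.694915 + 0.31·1.9 + 0.28·7.35 = 2.96678.
E[X²] = 0.17·1.71 + 0.24·1.66073 + 0.31·4.788 + 0.28·57.771 = 18.3494.
Var(X) = E[X²] − (E[X])² = 18.3494 − 8.80178 = 9.54765.

9.5477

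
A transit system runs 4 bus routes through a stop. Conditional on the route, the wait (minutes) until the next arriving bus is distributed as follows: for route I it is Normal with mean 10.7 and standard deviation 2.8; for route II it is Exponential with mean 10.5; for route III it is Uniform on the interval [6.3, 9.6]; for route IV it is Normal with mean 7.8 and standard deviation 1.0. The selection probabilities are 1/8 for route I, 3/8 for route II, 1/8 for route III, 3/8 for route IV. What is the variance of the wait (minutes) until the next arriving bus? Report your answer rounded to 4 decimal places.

Per component, I: μ=10.7, E[X²]=122.33; II: μ=10.5, E[X²]=220.5; III: μ=7.95, E[X²]=64.11; IV: μ=7.8, E[X²]=61.84.
E[X] = 0.125·10.7 + 0.375·10.5 + 0.125·7.95 + 0.375·7.8 = 9.19375.
E[X²] = 0.125·122.33 + 0.375·220.5 + 0.125·64.11 + 0.375·61.84 = 129.183.
Var(X) = E[X²] − (E[X])² = 129.183 − 84.525 = 44.6575.

44.6575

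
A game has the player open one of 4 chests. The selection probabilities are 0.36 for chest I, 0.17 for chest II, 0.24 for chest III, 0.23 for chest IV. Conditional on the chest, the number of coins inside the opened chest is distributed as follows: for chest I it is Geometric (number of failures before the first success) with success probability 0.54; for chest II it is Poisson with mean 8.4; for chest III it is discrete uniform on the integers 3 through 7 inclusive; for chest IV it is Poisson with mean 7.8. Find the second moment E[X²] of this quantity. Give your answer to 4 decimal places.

36.5195

For each component E[X²] = Var + (mean)², giving I: 2.30316; II: 78.96; III: 27; IV: 68.64.
Overall E[X²] = 0.36·2.30316 + 0.17·78.96 + 0.24·27 + 0.23·68.64 = 36.5195.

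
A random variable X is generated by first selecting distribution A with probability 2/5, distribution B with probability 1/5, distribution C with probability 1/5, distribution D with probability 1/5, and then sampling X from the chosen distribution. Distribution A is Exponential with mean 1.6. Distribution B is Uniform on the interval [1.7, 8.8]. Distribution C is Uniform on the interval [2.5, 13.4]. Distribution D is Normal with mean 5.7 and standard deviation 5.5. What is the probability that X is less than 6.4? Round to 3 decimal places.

Conditional on each component, P(X < 6.4): A: 0.981684; B: 0.661972; C: 0.357798; D: 0.550638.
By total probability, P(X < 6.4) = 0.4·0.981684 + 0.2·0.661972 + 0.2·0.357798 + 0.2·0.550638 = 0.706755.

0.707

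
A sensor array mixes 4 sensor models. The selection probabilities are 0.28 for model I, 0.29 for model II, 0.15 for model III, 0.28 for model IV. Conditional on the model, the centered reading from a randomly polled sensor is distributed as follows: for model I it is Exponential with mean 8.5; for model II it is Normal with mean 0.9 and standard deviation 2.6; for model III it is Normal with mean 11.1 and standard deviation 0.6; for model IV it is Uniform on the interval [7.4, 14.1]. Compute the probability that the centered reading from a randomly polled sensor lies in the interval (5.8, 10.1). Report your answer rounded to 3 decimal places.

0.185

Conditional on each model, P(5.8 < X < 10.1): I: 0.200668; II: 0.0295397; III: 0.0477904; IV: 0.402985.
By total probability, P(5.8 < X < 10.1) = 0.28·0.200668 + 0.29·0.0295397 + 0.15·0.0477904 + 0.28·0.402985 = 0.184758.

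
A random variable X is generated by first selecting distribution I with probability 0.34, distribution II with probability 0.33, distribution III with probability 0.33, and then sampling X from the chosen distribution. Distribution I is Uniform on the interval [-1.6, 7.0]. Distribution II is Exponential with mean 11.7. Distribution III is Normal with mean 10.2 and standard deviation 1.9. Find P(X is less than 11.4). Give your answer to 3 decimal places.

0.788

Conditional on each component, P(X < 11.4): I: 1; II: 0.622566; III: 0.736169.
By total probability, P(X < 11.4) = 0.34·1 + 0.33·0.622566 + 0.33·0.736169 = 0.788382.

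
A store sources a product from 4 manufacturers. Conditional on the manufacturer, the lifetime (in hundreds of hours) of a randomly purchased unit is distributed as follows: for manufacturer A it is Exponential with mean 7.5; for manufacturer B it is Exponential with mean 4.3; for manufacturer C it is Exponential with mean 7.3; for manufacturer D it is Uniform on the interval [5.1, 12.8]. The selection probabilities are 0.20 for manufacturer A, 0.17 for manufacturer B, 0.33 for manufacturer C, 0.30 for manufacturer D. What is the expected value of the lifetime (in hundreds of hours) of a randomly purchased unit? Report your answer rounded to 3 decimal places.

7.325

Component means — A: 7.5; B: 4.3; C: 7.3; D: 8.95.
E[X] = 0.2·7.5 + 0.17·4.3 + 0.33·7.3 + 0.3·8.95 = 7.325.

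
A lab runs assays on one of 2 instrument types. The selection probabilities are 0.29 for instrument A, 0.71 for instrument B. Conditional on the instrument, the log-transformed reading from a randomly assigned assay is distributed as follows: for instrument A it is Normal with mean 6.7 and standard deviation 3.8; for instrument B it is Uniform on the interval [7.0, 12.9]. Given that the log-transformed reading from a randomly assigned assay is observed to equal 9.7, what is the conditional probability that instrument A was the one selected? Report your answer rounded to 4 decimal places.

0.1563

Likelihoods f(9.7 | ·): A: 0.076875; B: 0.169492.
Posterior ∝ prior × likelihood. Numerator for A: 0.29·0.076875 = 0.0222938.
Normalizing constant: 0.29·0.076875 + 0.71·0.169492 = 0.142633.
P(A | observation) = 0.0222938 / 0.142633 = 0.156302.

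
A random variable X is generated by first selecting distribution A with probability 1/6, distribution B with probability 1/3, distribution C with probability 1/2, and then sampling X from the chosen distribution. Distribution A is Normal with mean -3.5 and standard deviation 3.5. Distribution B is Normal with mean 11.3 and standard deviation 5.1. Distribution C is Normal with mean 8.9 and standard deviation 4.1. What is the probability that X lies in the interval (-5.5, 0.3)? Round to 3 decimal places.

0.110

Conditional on each component, P(-5.5 < X < 0.3): A: 0.577343; B: 0.0150145; C: 0.0177498.
By total probability, P(-5.5 < X < 0.3) = 0.166667·0.577343 + 0.333333·0.0150145 + 0.5·0.0177498 = 0.110104.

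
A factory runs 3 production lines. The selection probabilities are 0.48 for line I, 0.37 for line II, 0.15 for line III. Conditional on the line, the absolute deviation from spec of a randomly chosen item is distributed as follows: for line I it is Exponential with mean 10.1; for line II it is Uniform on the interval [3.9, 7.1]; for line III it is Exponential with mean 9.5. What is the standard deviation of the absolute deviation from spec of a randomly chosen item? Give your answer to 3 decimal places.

Per component, I: μ=10.1, E[X²]=204.02; II: μ=5.5, E[X²]=31.1033; III: μ=9.5, E[X²]=180.5.
E[X] = 0.48·10.1 + 0.37·5.5 + 0.15·9.5 = 8.308.
E[X²] = 0.48·204.02 + 0.37·31.1033 + 0.15·180.5 = 136.513.
Var(X) = E[X²] − (E[X])² = 136.513 − 69.0229 = 67.49.
SD(X) = √67.49 = 8.21523.

8.215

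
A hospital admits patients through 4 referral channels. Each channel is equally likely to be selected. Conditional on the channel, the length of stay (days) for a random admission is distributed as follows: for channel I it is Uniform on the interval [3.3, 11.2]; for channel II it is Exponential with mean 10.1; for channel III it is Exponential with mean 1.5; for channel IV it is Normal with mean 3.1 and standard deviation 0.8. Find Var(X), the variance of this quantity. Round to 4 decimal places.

39.0207

Per component, I: μ=7.25, E[X²]=57.7633; II: μ=10.1, E[X²]=204.02; III: μ=1.5, E[X²]=4.5; IV: μ=3.1, E[X²]=10.25.
E[X] = 0.25·7.25 + 0.25·10.1 + 0.25·1.5 + 0.25·3.1 = 5.4875.
E[X²] = 0.25·57.7633 + 0.25·204.02 + 0.25·4.5 + 0.25·10.25 = 69.1333.
Var(X) = E[X²] − (E[X])² = 69.1333 − 30.1127 = 39.0207.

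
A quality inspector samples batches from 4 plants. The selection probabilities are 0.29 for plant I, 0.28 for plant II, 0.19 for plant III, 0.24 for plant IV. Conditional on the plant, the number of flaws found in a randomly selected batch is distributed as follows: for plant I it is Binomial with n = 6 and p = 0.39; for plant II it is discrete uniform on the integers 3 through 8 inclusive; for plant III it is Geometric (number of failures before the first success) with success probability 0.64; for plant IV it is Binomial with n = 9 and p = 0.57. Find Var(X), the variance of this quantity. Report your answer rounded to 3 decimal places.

Per component, I: μ=2.34, E[X²]=6.903; II: μ=5.5, E[X²]=33.1667; III: μ=0.5625, E[X²]=1.19531; IV: μ=5.13, E[X²]=28.5228.
E[X] = 0.29·2.34 + 0.28·5.5 + 0.19·0.5625 + 0.24·5.13 = 3.55667.
E[X²] = 0.29·6.903 + 0.28·33.1667 + 0.19·1.19531 + 0.24·28.5228 = 18.3611.
Var(X) = E[X²] − (E[X])² = 18.3611 − 12.6499 = 5.71118.

5.711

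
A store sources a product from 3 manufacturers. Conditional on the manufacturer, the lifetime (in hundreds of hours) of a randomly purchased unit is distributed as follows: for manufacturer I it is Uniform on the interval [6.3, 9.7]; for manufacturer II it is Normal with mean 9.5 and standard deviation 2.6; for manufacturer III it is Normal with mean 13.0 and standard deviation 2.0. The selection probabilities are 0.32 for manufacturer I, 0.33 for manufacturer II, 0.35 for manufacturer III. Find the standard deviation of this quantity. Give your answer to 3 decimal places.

Per component, I: μ=8, E[X²]=64.9633; II: μ=9.5, E[X²]=97.01; III: μ=13, E[X²]=173.
E[X] = 0.32·8 + 0.33·9.5 + 0.35·13 = 10.245.
E[X²] = 0.32·64.9633 + 0.33·97.01 + 0.35·173 = 113.352.
Var(X) = E[X²] − (E[X])² = 113.352 − 104.96 = 8.39154.
SD(X) = √8.39154 = 2.89682.

2.897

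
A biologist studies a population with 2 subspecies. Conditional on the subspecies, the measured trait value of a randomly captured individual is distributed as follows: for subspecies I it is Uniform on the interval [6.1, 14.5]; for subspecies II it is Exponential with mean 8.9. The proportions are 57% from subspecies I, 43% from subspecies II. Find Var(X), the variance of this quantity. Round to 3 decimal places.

Per component, I: μ=10.3, E[X²]=111.97; II: μ=8.9, E[X²]=158.42.
E[X] = 0.57·10.3 + 0.43·8.9 = 9.698.
E[X²] = 0.57·111.97 + 0.43·158.42 = 131.944.
Var(X) = E[X²] − (E[X])² = 131.944 − 94.0512 = 37.8923.

37.892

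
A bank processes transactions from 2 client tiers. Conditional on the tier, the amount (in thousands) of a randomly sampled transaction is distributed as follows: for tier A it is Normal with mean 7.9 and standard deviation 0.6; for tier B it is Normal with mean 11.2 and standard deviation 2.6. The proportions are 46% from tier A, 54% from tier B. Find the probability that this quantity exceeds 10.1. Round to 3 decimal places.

Conditional on each tier, P(X > 10.1): A: 0.000122866; B: 0.66388.
By total probability, P(X > 10.1) = 0.46·0.000122866 + 0.54·0.66388 = 0.358552.

0.359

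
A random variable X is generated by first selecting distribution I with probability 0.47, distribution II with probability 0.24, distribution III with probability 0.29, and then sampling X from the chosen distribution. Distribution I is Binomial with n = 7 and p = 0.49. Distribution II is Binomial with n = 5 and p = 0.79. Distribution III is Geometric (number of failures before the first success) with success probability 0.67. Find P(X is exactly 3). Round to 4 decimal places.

Conditional on each component, P(X = 3): I: 0.278572; II: 0.21743; III: 0.0240778.
By total probability, P(X = 3) = 0.47·0.278572 + 0.24·0.21743 + 0.29·0.0240778 = 0.190095.

0.1901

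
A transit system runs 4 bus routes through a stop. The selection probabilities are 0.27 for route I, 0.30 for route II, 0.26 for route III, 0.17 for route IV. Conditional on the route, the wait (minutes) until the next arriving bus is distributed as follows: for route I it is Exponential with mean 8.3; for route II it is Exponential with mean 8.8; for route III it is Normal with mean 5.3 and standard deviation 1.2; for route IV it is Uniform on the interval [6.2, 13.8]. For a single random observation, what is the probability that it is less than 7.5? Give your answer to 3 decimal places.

0.613

Conditional on each route, P(X < 7.5): I: 0.594897; II: 0.573555; III: 0.966623; IV: 0.171053.
By total probability, P(X < 7.5) = 0.27·0.594897 + 0.3·0.573555 + 0.26·0.966623 + 0.17·0.171053 = 0.61309.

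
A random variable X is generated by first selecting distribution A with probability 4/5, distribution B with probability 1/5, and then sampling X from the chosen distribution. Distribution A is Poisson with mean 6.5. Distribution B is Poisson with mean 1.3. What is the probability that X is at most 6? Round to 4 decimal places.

0.6211

Conditional on each component, P(X ≤ 6): A: 0.526524; B: 0.999596.
By total probability, P(X ≤ 6) = 0.8·0.526524 + 0.2·0.999596 = 0.621138.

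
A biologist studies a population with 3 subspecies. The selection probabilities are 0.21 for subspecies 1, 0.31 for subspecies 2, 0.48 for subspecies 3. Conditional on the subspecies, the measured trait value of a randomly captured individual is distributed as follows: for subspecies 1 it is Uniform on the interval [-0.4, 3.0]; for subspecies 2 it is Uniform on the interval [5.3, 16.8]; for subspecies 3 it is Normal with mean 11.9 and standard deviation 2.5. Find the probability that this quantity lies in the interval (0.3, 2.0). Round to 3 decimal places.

0.105

Conditional on each subspecies, P(0.3 < X < 2.0): 1: 0.5; 2: 0; 3: 3.57328e-05.
By total probability, P(0.3 < X < 2.0) = 0.21·0.5 + 0.31·0 + 0.48·3.57328e-05 = 0.105017.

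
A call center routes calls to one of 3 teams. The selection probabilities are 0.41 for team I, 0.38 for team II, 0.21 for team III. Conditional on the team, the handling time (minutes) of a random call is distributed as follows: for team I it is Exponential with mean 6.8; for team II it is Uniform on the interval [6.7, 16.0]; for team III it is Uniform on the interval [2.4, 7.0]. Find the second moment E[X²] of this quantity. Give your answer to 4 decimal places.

For each component E[X²] = Var + (mean)², giving I: 92.48; II: 136.03; III: 23.8533.
Overall E[X²] = 0.41·92.48 + 0.38·136.03 + 0.21·23.8533 = 94.6174.

94.6174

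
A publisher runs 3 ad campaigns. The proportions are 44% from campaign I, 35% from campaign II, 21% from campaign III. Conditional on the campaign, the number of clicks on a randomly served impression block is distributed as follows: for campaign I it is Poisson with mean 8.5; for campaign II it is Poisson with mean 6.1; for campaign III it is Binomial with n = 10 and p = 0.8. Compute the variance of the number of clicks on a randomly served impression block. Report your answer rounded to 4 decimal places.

Per component, I: μ=8.5, E[X²]=80.75; II: μ=6.1, E[X²]=43.31; III: μ=8, E[X²]=65.6.
E[X] = 0.44·8.5 + 0.35·6.1 + 0.21·8 = 7.555.
E[X²] = 0.44·80.75 + 0.35·43.31 + 0.21·65.6 = 64.4645.
Var(X) = E[X²] − (E[X])² = 64.4645 − 57.078 = 7.38648.

7.3865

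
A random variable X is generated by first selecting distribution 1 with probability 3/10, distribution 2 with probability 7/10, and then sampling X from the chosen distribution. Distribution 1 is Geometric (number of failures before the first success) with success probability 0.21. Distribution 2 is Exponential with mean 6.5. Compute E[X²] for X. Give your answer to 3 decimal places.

For each component E[X²] = Var + (mean)², giving 1: 32.0658; 2: 84.5.
Overall E[X²] = 0.3·32.0658 + 0.7·84.5 = 68.7697.

68.770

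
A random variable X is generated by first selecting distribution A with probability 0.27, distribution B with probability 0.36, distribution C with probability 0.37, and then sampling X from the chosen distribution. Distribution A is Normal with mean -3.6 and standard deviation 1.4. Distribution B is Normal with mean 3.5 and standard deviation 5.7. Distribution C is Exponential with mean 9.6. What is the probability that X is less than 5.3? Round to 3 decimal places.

0.652

Conditional on each component, P(X < 5.3): A: 1; B: 0.623919; C: 0.424251.
By total probability, P(X < 5.3) = 0.27·1 + 0.36·0.623919 + 0.37·0.424251 = 0.651584.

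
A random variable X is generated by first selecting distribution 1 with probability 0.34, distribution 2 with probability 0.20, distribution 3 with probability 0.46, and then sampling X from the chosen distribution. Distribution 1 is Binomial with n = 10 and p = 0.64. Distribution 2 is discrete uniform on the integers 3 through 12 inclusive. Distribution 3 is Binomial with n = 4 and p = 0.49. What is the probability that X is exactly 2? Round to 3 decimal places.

0.174

Conditional on each component, P(X = 2): 1: 0.00519987; 2: 0; 3: 0.3747.
By total probability, P(X = 2) = 0.34·0.00519987 + 0.2·0 + 0.46·0.3747 = 0.17413.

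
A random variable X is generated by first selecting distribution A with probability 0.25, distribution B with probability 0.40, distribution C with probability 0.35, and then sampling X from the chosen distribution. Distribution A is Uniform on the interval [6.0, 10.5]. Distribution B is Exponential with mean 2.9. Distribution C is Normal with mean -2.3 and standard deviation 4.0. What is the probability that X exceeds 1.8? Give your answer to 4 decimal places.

0.5185

Conditional on each component, P(X > 1.8): A: 1; B: 0.537574; C: 0.152682.
By total probability, P(X > 1.8) = 0.25·1 + 0.4·0.537574 + 0.35·0.152682 = 0.518468.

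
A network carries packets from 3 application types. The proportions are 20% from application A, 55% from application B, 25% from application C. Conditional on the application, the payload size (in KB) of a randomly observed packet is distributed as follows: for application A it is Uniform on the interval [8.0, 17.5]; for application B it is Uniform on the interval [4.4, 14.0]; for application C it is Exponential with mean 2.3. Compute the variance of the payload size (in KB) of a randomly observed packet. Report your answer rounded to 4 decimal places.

Per component, A: μ=12.75, E[X²]=170.083; B: μ=9.2, E[X²]=92.32; C: μ=2.3, E[X²]=10.58.
E[X] = 0.2·12.75 + 0.55·9.2 + 0.25·2.3 = 8.185.
E[X²] = 0.2·170.083 + 0.55·92.32 + 0.25·10.58 = 87.4377.
Var(X) = E[X²] − (E[X])² = 87.4377 − 66.9942 = 20.4434.

20.4434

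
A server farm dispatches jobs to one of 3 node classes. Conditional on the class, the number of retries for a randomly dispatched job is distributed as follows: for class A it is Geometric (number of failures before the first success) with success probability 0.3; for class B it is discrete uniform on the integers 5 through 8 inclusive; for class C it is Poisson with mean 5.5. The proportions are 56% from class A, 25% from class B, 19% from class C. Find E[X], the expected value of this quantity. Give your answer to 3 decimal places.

3.977

Component means — A: 2.33333; B: 6.5; C: 5.5.
E[X] = 0.56·2.33333 + 0.25·6.5 + 0.19·5.5 = 3.97667.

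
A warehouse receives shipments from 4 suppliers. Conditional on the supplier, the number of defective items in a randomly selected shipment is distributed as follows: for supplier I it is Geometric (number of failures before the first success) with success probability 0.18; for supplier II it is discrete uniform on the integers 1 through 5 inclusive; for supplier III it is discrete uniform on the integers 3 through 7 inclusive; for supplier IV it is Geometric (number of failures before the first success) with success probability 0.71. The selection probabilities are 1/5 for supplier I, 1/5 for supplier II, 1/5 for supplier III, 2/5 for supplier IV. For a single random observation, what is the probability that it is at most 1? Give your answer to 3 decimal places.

Conditional on each supplier, P(X ≤ 1): I: 0.3276; II: 0.2; III: 0; IV: 0.9159.
By total probability, P(X ≤ 1) = 0.2·0.3276 + 0.2·0.2 + 0.2·0 + 0.4·0.9159 = 0.47188.

0.472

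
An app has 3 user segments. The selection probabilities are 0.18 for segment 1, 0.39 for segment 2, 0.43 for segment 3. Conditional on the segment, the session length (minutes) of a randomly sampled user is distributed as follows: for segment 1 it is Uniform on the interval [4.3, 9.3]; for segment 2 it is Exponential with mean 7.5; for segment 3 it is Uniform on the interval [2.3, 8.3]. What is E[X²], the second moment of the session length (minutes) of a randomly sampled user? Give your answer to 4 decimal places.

For each component E[X²] = Var + (mean)², giving 1: 48.3233; 2: 112.5; 3: 31.09.
Overall E[X²] = 0.18·48.3233 + 0.39·112.5 + 0.43·31.09 = 65.9419.

65.9419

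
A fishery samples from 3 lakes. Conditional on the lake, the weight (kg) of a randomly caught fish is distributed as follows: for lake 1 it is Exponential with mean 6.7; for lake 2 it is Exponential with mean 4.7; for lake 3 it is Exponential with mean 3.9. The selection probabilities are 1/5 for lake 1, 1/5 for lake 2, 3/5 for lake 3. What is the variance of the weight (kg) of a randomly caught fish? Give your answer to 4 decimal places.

23.6996

Per component, 1: μ=6.7, E[X²]=89.78; 2: μ=4.7, E[X²]=44.18; 3: μ=3.9, E[X²]=30.42.
E[X] = 0.2·6.7 + 0.2·4.7 + 0.6·3.9 = 4.62.
E[X²] = 0.2·89.78 + 0.2·44.18 + 0.6·30.42 = 45.044.
Var(X) = E[X²] − (E[X])² = 45.044 − 21.3444 = 23.6996.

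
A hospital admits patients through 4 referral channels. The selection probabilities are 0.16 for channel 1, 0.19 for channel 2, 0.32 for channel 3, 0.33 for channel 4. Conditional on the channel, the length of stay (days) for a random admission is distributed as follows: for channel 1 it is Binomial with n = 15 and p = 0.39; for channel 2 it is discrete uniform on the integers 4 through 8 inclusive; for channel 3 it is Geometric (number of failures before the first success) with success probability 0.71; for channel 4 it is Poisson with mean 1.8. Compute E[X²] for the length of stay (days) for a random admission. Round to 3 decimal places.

For each component E[X²] = Var + (mean)², giving 1: 37.791; 2: 38; 3: 0.742115; 4: 5.04.
Overall E[X²] = 0.16·37.791 + 0.19·38 + 0.32·0.742115 + 0.33·5.04 = 15.1672.

15.167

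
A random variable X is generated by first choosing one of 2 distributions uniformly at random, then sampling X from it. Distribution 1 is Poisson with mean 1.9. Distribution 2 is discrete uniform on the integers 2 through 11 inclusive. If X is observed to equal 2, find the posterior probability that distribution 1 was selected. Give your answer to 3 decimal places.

0.730

Likelihoods P(X=2 | ·): 1: 0.269971; 2: 0.1.
Posterior ∝ prior × likelihood. Numerator for 1: 0.5·0.269971 = 0.134986.
Normalizing constant: 0.5·0.269971 + 0.5·0.1 = 0.184986.
P(1 | observation) = 0.134986 / 0.184986 = 0.729709.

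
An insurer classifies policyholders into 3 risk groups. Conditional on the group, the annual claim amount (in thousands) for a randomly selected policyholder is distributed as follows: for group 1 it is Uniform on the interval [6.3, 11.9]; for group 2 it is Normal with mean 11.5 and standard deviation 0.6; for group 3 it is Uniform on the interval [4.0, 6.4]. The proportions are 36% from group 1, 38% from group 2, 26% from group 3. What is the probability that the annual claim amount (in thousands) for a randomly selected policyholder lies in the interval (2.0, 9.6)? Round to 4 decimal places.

Conditional on each group, P(2.0 < X < 9.6): 1: 0.589286; 2: 0.000770985; 3: 1.
By total probability, P(2.0 < X < 9.6) = 0.36·0.589286 + 0.38·0.000770985 + 0.26·1 = 0.472436.

0.4724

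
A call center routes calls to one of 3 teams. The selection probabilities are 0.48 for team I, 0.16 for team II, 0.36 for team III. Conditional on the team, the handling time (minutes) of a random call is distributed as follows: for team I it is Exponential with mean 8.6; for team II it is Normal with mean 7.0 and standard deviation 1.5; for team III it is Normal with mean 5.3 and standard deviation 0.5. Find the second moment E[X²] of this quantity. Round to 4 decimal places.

89.4040

For each component E[X²] = Var + (mean)², giving I: 147.92; II: 51.25; III: 28.34.
Overall E[X²] = 0.48·147.92 + 0.16·51.25 + 0.36·28.34 = 89.404.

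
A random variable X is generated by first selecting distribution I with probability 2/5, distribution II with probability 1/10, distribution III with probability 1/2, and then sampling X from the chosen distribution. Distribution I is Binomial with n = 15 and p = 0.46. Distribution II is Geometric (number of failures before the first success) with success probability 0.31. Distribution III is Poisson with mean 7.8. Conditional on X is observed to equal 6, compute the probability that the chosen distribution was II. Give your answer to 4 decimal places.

0.0236

Likelihoods P(X=6 | ·): I: 0.185138; II: 0.0334546; III: 0.128156.
Posterior ∝ prior × likelihood. Numerator for II: 0.1·0.0334546 = 0.00334546.
Normalizing constant: 0.4·0.185138 + 0.1·0.0334546 + 0.5·0.128156 = 0.141478.
P(II | observation) = 0.00334546 / 0.141478 = 0.0236465.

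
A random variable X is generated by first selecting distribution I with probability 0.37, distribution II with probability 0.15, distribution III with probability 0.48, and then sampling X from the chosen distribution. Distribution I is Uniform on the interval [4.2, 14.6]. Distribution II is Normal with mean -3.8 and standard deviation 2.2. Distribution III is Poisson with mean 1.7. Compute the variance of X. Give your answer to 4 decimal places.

27.2552

Per component, I: μ=9.4, E[X²]=97.3733; II: μ=-3.8, E[X²]=19.28; III: μ=1.7, E[X²]=4.59.
E[X] = 0.37·9.4 + 0.15·-3.8 + 0.48·1.7 = 3.724.
E[X²] = 0.37·97.3733 + 0.15·19.28 + 0.48·4.59 = 41.1233.
Var(X) = E[X²] − (E[X])² = 41.1233 − 13.8682 = 27.2552.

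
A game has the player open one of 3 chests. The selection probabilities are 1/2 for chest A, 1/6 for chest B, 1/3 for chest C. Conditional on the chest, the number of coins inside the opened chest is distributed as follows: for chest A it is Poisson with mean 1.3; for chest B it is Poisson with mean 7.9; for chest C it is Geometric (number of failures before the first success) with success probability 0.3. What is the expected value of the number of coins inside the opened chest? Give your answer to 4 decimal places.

Component means — A: 1.3; B: 7.9; C: 2.33333.
E[X] = 0.5·1.3 + 0.166667·7.9 + 0.333333·2.33333 = 2.74444.

2.7444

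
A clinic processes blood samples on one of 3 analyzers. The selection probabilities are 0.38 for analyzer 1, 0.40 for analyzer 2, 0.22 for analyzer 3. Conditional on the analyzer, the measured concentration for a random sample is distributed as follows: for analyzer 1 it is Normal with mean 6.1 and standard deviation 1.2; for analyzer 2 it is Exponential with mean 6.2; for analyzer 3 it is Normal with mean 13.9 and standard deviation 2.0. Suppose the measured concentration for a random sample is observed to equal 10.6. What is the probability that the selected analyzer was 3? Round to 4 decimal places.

Likelihoods f(10.6 | ·): 1: 0.00029383; 2: 0.0291813; 3: 0.0511325.
Posterior ∝ prior × likelihood. Numerator for 3: 0.22·0.0511325 = 0.0112491.
Normalizing constant: 0.38·0.00029383 + 0.4·0.0291813 + 0.22·0.0511325 = 0.0230333.
P(3 | observation) = 0.0112491 / 0.0230333 = 0.488386.

0.4884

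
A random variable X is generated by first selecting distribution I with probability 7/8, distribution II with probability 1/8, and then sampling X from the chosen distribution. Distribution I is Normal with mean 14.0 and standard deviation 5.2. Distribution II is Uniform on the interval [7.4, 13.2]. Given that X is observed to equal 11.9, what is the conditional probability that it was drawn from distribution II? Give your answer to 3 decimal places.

Likelihoods f(11.9 | ·): I: 0.0707118; II: 0.172414.
Posterior ∝ prior × likelihood. Numerator for II: 0.125·0.172414 = 0.0215517.
Normalizing constant: 0.875·0.0707118 + 0.125·0.172414 = 0.0834245.
P(II | observation) = 0.0215517 / 0.0834245 = 0.258338.

0.258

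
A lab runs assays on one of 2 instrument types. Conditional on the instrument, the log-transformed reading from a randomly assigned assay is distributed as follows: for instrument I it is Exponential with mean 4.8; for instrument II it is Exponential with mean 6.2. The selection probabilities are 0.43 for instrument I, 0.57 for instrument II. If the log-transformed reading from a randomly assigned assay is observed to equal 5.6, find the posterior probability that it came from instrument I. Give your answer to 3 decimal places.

Likelihoods f(5.6 | ·): I: 0.0648757; II: 0.0653646.
Posterior ∝ prior × likelihood. Numerator for I: 0.43·0.0648757 = 0.0278965.
Normalizing constant: 0.43·0.0648757 + 0.57·0.0653646 = 0.0651543.
P(I | observation) = 0.0278965 / 0.0651543 = 0.428161.

0.428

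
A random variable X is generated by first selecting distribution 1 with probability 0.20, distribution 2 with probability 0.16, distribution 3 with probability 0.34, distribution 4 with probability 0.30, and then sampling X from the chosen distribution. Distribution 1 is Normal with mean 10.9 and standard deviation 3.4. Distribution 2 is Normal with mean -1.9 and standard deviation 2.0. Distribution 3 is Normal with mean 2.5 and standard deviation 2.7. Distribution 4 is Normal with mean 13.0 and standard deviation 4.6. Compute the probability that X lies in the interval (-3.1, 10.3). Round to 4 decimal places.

Conditional on each component, P(-3.1 < X < 10.3): 1: 0.429943; 2: 0.725747; 3: 0.979031; 4: 0.278384.
By total probability, P(-3.1 < X < 10.3) = 0.2·0.429943 + 0.16·0.725747 + 0.34·0.979031 + 0.3·0.278384 = 0.618494.

0.6185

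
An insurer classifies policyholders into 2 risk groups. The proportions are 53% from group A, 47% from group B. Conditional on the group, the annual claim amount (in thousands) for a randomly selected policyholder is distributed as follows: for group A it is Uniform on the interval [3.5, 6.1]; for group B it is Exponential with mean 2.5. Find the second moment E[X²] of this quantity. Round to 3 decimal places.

18.385

For each component E[X²] = Var + (mean)², giving A: 23.6033; B: 12.5.
Overall E[X²] = 0.53·23.6033 + 0.47·12.5 = 18.3848.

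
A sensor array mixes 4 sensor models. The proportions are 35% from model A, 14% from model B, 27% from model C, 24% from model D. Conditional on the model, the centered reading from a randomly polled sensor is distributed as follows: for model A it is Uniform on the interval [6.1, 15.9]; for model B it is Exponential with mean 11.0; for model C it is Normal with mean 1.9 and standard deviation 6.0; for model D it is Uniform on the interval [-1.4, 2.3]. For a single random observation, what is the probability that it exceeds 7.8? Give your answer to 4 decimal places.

Conditional on each model, P(X > 7.8): A: 0.826531; B: 0.492091; C: 0.162722; D: 0.
By total probability, P(X > 7.8) = 0.35·0.826531 + 0.14·0.492091 + 0.27·0.162722 + 0.24·0 = 0.402113.

0.4021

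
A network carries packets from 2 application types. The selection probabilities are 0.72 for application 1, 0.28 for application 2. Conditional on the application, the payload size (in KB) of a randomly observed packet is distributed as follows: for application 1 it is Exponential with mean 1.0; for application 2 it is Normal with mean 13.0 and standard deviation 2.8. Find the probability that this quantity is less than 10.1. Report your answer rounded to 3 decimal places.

0.762

Conditional on each application, P(X < 10.1): 1: 0.999959; 2: 0.150168.
By total probability, P(X < 10.1) = 0.72·0.999959 + 0.28·0.150168 = 0.762017.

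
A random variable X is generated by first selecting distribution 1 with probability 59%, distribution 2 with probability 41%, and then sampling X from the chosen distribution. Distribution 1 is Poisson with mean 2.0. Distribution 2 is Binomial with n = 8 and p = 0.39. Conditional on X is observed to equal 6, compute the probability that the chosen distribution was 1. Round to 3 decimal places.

0.321

Likelihoods P(X=6 | ·): 1: 0.0120298; 2: 0.0366611.
Posterior ∝ prior × likelihood. Numerator for 1: 0.59·0.0120298 = 0.00709758.
Normalizing constant: 0.59·0.0120298 + 0.41·0.0366611 = 0.0221286.
P(1 | observation) = 0.00709758 / 0.0221286 = 0.320742.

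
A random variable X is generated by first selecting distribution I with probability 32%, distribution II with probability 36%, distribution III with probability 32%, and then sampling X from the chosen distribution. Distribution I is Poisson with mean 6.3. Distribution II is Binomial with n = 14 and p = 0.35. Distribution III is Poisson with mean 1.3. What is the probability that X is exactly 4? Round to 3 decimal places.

0.122

Conditional on each component, P(X = 4): I: 0.12053; II: 0.202227; III: 0.0324324.
By total probability, P(X = 4) = 0.32·0.12053 + 0.36·0.202227 + 0.32·0.0324324 = 0.12175.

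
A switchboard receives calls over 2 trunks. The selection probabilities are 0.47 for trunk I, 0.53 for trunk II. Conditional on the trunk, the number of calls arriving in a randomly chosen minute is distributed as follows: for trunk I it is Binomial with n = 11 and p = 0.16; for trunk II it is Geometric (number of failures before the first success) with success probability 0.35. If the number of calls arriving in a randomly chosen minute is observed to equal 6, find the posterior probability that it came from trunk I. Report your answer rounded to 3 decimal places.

0.098

Likelihoods P(X=6 | ·): I: 0.00324159; II: 0.0263966.
Posterior ∝ prior × likelihood. Numerator for I: 0.47·0.00324159 = 0.00152355.
Normalizing constant: 0.47·0.00324159 + 0.53·0.0263966 = 0.0155138.
P(I | observation) = 0.00152355 / 0.0155138 = 0.0982063.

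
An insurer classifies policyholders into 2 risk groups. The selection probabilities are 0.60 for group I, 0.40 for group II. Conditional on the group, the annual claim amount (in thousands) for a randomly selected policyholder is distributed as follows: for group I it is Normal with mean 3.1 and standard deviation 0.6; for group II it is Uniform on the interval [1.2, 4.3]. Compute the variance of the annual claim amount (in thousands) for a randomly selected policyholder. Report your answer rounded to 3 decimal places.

0.566

Per component, I: μ=3.1, E[X²]=9.97; II: μ=2.75, E[X²]=8.36333.
E[X] = 0.6·3.1 + 0.4·2.75 = 2.96.
E[X²] = 0.6·9.97 + 0.4·8.36333 = 9.32733.
Var(X) = E[X²] − (E[X])² = 9.32733 − 8.7616 = 0.565733.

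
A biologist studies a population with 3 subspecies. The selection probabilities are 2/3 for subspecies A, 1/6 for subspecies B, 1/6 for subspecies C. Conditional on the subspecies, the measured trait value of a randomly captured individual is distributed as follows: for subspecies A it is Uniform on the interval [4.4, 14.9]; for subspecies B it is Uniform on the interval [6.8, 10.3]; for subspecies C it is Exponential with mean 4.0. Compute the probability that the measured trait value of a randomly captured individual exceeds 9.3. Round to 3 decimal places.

0.419

Conditional on each subspecies, P(X > 9.3): A: 0.533333; B: 0.285714; C: 0.0977834.
By total probability, P(X > 9.3) = 0.666667·0.533333 + 0.166667·0.285714 + 0.166667·0.0977834 = 0.419472.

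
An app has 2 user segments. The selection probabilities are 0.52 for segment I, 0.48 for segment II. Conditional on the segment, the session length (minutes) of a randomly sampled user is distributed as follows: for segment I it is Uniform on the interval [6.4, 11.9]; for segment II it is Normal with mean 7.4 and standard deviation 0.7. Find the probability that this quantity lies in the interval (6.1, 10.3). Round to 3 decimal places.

0.834

Conditional on each segment, P(6.1 < X < 10.3): I: 0.709091; II: 0.968337.
By total probability, P(6.1 < X < 10.3) = 0.52·0.709091 + 0.48·0.968337 = 0.833529.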